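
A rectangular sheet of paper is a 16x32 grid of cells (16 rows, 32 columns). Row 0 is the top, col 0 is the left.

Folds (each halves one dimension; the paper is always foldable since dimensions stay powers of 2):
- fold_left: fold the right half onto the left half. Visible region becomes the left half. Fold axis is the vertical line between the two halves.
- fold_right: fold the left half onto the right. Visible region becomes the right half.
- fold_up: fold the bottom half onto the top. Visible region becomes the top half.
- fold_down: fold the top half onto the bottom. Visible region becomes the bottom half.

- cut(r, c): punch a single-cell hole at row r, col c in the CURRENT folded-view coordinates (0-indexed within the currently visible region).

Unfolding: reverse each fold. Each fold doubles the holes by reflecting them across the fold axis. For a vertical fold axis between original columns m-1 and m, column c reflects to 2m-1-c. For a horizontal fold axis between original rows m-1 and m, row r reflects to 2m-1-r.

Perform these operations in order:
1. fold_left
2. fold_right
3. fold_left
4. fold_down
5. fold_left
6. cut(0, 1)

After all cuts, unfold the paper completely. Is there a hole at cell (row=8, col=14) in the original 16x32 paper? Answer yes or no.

Answer: yes

Derivation:
Op 1 fold_left: fold axis v@16; visible region now rows[0,16) x cols[0,16) = 16x16
Op 2 fold_right: fold axis v@8; visible region now rows[0,16) x cols[8,16) = 16x8
Op 3 fold_left: fold axis v@12; visible region now rows[0,16) x cols[8,12) = 16x4
Op 4 fold_down: fold axis h@8; visible region now rows[8,16) x cols[8,12) = 8x4
Op 5 fold_left: fold axis v@10; visible region now rows[8,16) x cols[8,10) = 8x2
Op 6 cut(0, 1): punch at orig (8,9); cuts so far [(8, 9)]; region rows[8,16) x cols[8,10) = 8x2
Unfold 1 (reflect across v@10): 2 holes -> [(8, 9), (8, 10)]
Unfold 2 (reflect across h@8): 4 holes -> [(7, 9), (7, 10), (8, 9), (8, 10)]
Unfold 3 (reflect across v@12): 8 holes -> [(7, 9), (7, 10), (7, 13), (7, 14), (8, 9), (8, 10), (8, 13), (8, 14)]
Unfold 4 (reflect across v@8): 16 holes -> [(7, 1), (7, 2), (7, 5), (7, 6), (7, 9), (7, 10), (7, 13), (7, 14), (8, 1), (8, 2), (8, 5), (8, 6), (8, 9), (8, 10), (8, 13), (8, 14)]
Unfold 5 (reflect across v@16): 32 holes -> [(7, 1), (7, 2), (7, 5), (7, 6), (7, 9), (7, 10), (7, 13), (7, 14), (7, 17), (7, 18), (7, 21), (7, 22), (7, 25), (7, 26), (7, 29), (7, 30), (8, 1), (8, 2), (8, 5), (8, 6), (8, 9), (8, 10), (8, 13), (8, 14), (8, 17), (8, 18), (8, 21), (8, 22), (8, 25), (8, 26), (8, 29), (8, 30)]
Holes: [(7, 1), (7, 2), (7, 5), (7, 6), (7, 9), (7, 10), (7, 13), (7, 14), (7, 17), (7, 18), (7, 21), (7, 22), (7, 25), (7, 26), (7, 29), (7, 30), (8, 1), (8, 2), (8, 5), (8, 6), (8, 9), (8, 10), (8, 13), (8, 14), (8, 17), (8, 18), (8, 21), (8, 22), (8, 25), (8, 26), (8, 29), (8, 30)]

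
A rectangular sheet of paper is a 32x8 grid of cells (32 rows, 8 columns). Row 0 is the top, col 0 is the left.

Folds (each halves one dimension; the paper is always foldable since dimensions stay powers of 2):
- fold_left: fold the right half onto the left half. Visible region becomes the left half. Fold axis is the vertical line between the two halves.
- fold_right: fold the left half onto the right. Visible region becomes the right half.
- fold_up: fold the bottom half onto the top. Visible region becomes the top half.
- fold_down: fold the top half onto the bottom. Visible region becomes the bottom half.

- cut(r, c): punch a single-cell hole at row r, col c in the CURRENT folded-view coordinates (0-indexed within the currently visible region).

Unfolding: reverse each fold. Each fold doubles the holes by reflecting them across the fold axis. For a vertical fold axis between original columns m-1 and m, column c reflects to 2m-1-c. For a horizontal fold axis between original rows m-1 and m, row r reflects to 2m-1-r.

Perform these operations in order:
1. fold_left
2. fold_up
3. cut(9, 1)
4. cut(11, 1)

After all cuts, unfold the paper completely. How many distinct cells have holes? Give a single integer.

Answer: 8

Derivation:
Op 1 fold_left: fold axis v@4; visible region now rows[0,32) x cols[0,4) = 32x4
Op 2 fold_up: fold axis h@16; visible region now rows[0,16) x cols[0,4) = 16x4
Op 3 cut(9, 1): punch at orig (9,1); cuts so far [(9, 1)]; region rows[0,16) x cols[0,4) = 16x4
Op 4 cut(11, 1): punch at orig (11,1); cuts so far [(9, 1), (11, 1)]; region rows[0,16) x cols[0,4) = 16x4
Unfold 1 (reflect across h@16): 4 holes -> [(9, 1), (11, 1), (20, 1), (22, 1)]
Unfold 2 (reflect across v@4): 8 holes -> [(9, 1), (9, 6), (11, 1), (11, 6), (20, 1), (20, 6), (22, 1), (22, 6)]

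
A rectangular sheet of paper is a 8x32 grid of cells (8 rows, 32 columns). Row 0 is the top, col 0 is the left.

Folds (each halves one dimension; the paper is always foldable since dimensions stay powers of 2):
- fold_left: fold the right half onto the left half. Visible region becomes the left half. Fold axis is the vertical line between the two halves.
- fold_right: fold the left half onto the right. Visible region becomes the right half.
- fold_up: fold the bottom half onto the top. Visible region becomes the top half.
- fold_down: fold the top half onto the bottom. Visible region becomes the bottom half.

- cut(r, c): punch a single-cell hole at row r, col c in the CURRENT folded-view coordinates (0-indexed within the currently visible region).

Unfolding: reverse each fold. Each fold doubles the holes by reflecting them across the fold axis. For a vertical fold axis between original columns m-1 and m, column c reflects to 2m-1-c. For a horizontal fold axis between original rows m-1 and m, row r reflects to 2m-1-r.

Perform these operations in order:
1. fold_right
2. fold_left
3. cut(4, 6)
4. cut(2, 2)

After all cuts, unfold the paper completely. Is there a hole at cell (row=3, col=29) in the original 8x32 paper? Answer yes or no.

Op 1 fold_right: fold axis v@16; visible region now rows[0,8) x cols[16,32) = 8x16
Op 2 fold_left: fold axis v@24; visible region now rows[0,8) x cols[16,24) = 8x8
Op 3 cut(4, 6): punch at orig (4,22); cuts so far [(4, 22)]; region rows[0,8) x cols[16,24) = 8x8
Op 4 cut(2, 2): punch at orig (2,18); cuts so far [(2, 18), (4, 22)]; region rows[0,8) x cols[16,24) = 8x8
Unfold 1 (reflect across v@24): 4 holes -> [(2, 18), (2, 29), (4, 22), (4, 25)]
Unfold 2 (reflect across v@16): 8 holes -> [(2, 2), (2, 13), (2, 18), (2, 29), (4, 6), (4, 9), (4, 22), (4, 25)]
Holes: [(2, 2), (2, 13), (2, 18), (2, 29), (4, 6), (4, 9), (4, 22), (4, 25)]

Answer: no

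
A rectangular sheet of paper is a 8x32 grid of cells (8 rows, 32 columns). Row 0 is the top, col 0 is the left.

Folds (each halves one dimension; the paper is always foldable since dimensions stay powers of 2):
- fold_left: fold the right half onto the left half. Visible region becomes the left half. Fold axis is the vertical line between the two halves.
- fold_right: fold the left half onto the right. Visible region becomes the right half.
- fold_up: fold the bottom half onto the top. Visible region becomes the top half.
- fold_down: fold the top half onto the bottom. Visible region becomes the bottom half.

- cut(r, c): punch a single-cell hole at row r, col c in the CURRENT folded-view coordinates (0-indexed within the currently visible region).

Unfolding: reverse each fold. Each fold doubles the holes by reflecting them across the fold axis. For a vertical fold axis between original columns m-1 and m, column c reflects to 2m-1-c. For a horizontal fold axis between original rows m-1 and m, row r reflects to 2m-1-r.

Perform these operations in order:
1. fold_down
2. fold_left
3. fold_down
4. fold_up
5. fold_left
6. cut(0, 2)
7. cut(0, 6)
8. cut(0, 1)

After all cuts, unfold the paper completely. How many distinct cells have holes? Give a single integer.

Op 1 fold_down: fold axis h@4; visible region now rows[4,8) x cols[0,32) = 4x32
Op 2 fold_left: fold axis v@16; visible region now rows[4,8) x cols[0,16) = 4x16
Op 3 fold_down: fold axis h@6; visible region now rows[6,8) x cols[0,16) = 2x16
Op 4 fold_up: fold axis h@7; visible region now rows[6,7) x cols[0,16) = 1x16
Op 5 fold_left: fold axis v@8; visible region now rows[6,7) x cols[0,8) = 1x8
Op 6 cut(0, 2): punch at orig (6,2); cuts so far [(6, 2)]; region rows[6,7) x cols[0,8) = 1x8
Op 7 cut(0, 6): punch at orig (6,6); cuts so far [(6, 2), (6, 6)]; region rows[6,7) x cols[0,8) = 1x8
Op 8 cut(0, 1): punch at orig (6,1); cuts so far [(6, 1), (6, 2), (6, 6)]; region rows[6,7) x cols[0,8) = 1x8
Unfold 1 (reflect across v@8): 6 holes -> [(6, 1), (6, 2), (6, 6), (6, 9), (6, 13), (6, 14)]
Unfold 2 (reflect across h@7): 12 holes -> [(6, 1), (6, 2), (6, 6), (6, 9), (6, 13), (6, 14), (7, 1), (7, 2), (7, 6), (7, 9), (7, 13), (7, 14)]
Unfold 3 (reflect across h@6): 24 holes -> [(4, 1), (4, 2), (4, 6), (4, 9), (4, 13), (4, 14), (5, 1), (5, 2), (5, 6), (5, 9), (5, 13), (5, 14), (6, 1), (6, 2), (6, 6), (6, 9), (6, 13), (6, 14), (7, 1), (7, 2), (7, 6), (7, 9), (7, 13), (7, 14)]
Unfold 4 (reflect across v@16): 48 holes -> [(4, 1), (4, 2), (4, 6), (4, 9), (4, 13), (4, 14), (4, 17), (4, 18), (4, 22), (4, 25), (4, 29), (4, 30), (5, 1), (5, 2), (5, 6), (5, 9), (5, 13), (5, 14), (5, 17), (5, 18), (5, 22), (5, 25), (5, 29), (5, 30), (6, 1), (6, 2), (6, 6), (6, 9), (6, 13), (6, 14), (6, 17), (6, 18), (6, 22), (6, 25), (6, 29), (6, 30), (7, 1), (7, 2), (7, 6), (7, 9), (7, 13), (7, 14), (7, 17), (7, 18), (7, 22), (7, 25), (7, 29), (7, 30)]
Unfold 5 (reflect across h@4): 96 holes -> [(0, 1), (0, 2), (0, 6), (0, 9), (0, 13), (0, 14), (0, 17), (0, 18), (0, 22), (0, 25), (0, 29), (0, 30), (1, 1), (1, 2), (1, 6), (1, 9), (1, 13), (1, 14), (1, 17), (1, 18), (1, 22), (1, 25), (1, 29), (1, 30), (2, 1), (2, 2), (2, 6), (2, 9), (2, 13), (2, 14), (2, 17), (2, 18), (2, 22), (2, 25), (2, 29), (2, 30), (3, 1), (3, 2), (3, 6), (3, 9), (3, 13), (3, 14), (3, 17), (3, 18), (3, 22), (3, 25), (3, 29), (3, 30), (4, 1), (4, 2), (4, 6), (4, 9), (4, 13), (4, 14), (4, 17), (4, 18), (4, 22), (4, 25), (4, 29), (4, 30), (5, 1), (5, 2), (5, 6), (5, 9), (5, 13), (5, 14), (5, 17), (5, 18), (5, 22), (5, 25), (5, 29), (5, 30), (6, 1), (6, 2), (6, 6), (6, 9), (6, 13), (6, 14), (6, 17), (6, 18), (6, 22), (6, 25), (6, 29), (6, 30), (7, 1), (7, 2), (7, 6), (7, 9), (7, 13), (7, 14), (7, 17), (7, 18), (7, 22), (7, 25), (7, 29), (7, 30)]

Answer: 96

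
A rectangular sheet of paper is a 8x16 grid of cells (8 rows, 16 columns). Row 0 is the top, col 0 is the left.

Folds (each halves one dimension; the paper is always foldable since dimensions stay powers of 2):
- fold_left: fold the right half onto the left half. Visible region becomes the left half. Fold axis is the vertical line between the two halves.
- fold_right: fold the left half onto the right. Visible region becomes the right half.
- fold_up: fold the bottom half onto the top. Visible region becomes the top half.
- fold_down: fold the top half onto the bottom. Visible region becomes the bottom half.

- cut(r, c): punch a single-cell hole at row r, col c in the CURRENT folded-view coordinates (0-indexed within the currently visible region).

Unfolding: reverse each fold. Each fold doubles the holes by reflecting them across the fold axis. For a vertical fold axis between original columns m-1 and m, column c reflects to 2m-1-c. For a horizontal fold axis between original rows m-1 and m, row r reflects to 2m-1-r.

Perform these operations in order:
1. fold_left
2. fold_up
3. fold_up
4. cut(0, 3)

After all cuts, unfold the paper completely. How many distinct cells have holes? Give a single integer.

Op 1 fold_left: fold axis v@8; visible region now rows[0,8) x cols[0,8) = 8x8
Op 2 fold_up: fold axis h@4; visible region now rows[0,4) x cols[0,8) = 4x8
Op 3 fold_up: fold axis h@2; visible region now rows[0,2) x cols[0,8) = 2x8
Op 4 cut(0, 3): punch at orig (0,3); cuts so far [(0, 3)]; region rows[0,2) x cols[0,8) = 2x8
Unfold 1 (reflect across h@2): 2 holes -> [(0, 3), (3, 3)]
Unfold 2 (reflect across h@4): 4 holes -> [(0, 3), (3, 3), (4, 3), (7, 3)]
Unfold 3 (reflect across v@8): 8 holes -> [(0, 3), (0, 12), (3, 3), (3, 12), (4, 3), (4, 12), (7, 3), (7, 12)]

Answer: 8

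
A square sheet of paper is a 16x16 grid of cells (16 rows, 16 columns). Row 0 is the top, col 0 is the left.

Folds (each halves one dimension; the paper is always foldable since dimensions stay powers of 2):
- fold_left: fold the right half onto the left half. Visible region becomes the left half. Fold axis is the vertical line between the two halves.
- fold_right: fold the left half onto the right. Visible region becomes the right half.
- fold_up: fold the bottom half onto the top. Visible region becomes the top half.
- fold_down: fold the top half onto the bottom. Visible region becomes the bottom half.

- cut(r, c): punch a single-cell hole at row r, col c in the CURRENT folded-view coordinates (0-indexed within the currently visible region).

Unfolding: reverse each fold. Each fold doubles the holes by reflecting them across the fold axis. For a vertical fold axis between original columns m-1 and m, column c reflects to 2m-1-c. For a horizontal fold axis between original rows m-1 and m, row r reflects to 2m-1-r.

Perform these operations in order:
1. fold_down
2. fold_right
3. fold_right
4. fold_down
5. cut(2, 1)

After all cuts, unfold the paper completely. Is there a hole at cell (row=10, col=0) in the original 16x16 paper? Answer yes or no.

Answer: no

Derivation:
Op 1 fold_down: fold axis h@8; visible region now rows[8,16) x cols[0,16) = 8x16
Op 2 fold_right: fold axis v@8; visible region now rows[8,16) x cols[8,16) = 8x8
Op 3 fold_right: fold axis v@12; visible region now rows[8,16) x cols[12,16) = 8x4
Op 4 fold_down: fold axis h@12; visible region now rows[12,16) x cols[12,16) = 4x4
Op 5 cut(2, 1): punch at orig (14,13); cuts so far [(14, 13)]; region rows[12,16) x cols[12,16) = 4x4
Unfold 1 (reflect across h@12): 2 holes -> [(9, 13), (14, 13)]
Unfold 2 (reflect across v@12): 4 holes -> [(9, 10), (9, 13), (14, 10), (14, 13)]
Unfold 3 (reflect across v@8): 8 holes -> [(9, 2), (9, 5), (9, 10), (9, 13), (14, 2), (14, 5), (14, 10), (14, 13)]
Unfold 4 (reflect across h@8): 16 holes -> [(1, 2), (1, 5), (1, 10), (1, 13), (6, 2), (6, 5), (6, 10), (6, 13), (9, 2), (9, 5), (9, 10), (9, 13), (14, 2), (14, 5), (14, 10), (14, 13)]
Holes: [(1, 2), (1, 5), (1, 10), (1, 13), (6, 2), (6, 5), (6, 10), (6, 13), (9, 2), (9, 5), (9, 10), (9, 13), (14, 2), (14, 5), (14, 10), (14, 13)]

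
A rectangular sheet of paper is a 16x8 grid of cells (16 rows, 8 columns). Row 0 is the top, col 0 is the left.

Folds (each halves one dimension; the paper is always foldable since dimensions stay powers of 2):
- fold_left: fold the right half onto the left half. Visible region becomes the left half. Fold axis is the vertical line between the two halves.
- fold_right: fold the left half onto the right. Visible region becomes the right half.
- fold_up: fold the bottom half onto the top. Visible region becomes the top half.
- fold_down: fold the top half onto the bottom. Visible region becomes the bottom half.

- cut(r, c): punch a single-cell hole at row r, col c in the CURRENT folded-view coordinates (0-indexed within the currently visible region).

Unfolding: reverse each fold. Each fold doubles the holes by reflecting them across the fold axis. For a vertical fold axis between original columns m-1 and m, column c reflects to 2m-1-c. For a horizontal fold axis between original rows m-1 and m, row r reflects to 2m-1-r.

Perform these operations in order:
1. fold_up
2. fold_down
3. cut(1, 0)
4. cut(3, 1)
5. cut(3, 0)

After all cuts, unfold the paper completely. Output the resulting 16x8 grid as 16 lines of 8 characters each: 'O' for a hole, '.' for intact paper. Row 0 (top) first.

Answer: OO......
........
O.......
........
........
O.......
........
OO......
OO......
........
O.......
........
........
O.......
........
OO......

Derivation:
Op 1 fold_up: fold axis h@8; visible region now rows[0,8) x cols[0,8) = 8x8
Op 2 fold_down: fold axis h@4; visible region now rows[4,8) x cols[0,8) = 4x8
Op 3 cut(1, 0): punch at orig (5,0); cuts so far [(5, 0)]; region rows[4,8) x cols[0,8) = 4x8
Op 4 cut(3, 1): punch at orig (7,1); cuts so far [(5, 0), (7, 1)]; region rows[4,8) x cols[0,8) = 4x8
Op 5 cut(3, 0): punch at orig (7,0); cuts so far [(5, 0), (7, 0), (7, 1)]; region rows[4,8) x cols[0,8) = 4x8
Unfold 1 (reflect across h@4): 6 holes -> [(0, 0), (0, 1), (2, 0), (5, 0), (7, 0), (7, 1)]
Unfold 2 (reflect across h@8): 12 holes -> [(0, 0), (0, 1), (2, 0), (5, 0), (7, 0), (7, 1), (8, 0), (8, 1), (10, 0), (13, 0), (15, 0), (15, 1)]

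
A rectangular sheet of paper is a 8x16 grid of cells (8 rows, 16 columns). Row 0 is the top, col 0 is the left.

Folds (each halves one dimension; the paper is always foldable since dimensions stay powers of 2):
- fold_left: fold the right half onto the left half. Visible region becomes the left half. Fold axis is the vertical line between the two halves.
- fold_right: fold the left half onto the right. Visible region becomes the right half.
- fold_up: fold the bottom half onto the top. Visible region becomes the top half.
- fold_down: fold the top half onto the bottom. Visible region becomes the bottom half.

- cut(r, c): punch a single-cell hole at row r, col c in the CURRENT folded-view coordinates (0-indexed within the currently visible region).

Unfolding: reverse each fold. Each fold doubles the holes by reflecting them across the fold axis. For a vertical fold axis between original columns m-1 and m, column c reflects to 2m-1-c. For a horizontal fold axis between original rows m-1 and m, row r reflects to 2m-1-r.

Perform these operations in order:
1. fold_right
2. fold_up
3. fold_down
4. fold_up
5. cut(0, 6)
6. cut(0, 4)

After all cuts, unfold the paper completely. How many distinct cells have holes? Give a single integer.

Op 1 fold_right: fold axis v@8; visible region now rows[0,8) x cols[8,16) = 8x8
Op 2 fold_up: fold axis h@4; visible region now rows[0,4) x cols[8,16) = 4x8
Op 3 fold_down: fold axis h@2; visible region now rows[2,4) x cols[8,16) = 2x8
Op 4 fold_up: fold axis h@3; visible region now rows[2,3) x cols[8,16) = 1x8
Op 5 cut(0, 6): punch at orig (2,14); cuts so far [(2, 14)]; region rows[2,3) x cols[8,16) = 1x8
Op 6 cut(0, 4): punch at orig (2,12); cuts so far [(2, 12), (2, 14)]; region rows[2,3) x cols[8,16) = 1x8
Unfold 1 (reflect across h@3): 4 holes -> [(2, 12), (2, 14), (3, 12), (3, 14)]
Unfold 2 (reflect across h@2): 8 holes -> [(0, 12), (0, 14), (1, 12), (1, 14), (2, 12), (2, 14), (3, 12), (3, 14)]
Unfold 3 (reflect across h@4): 16 holes -> [(0, 12), (0, 14), (1, 12), (1, 14), (2, 12), (2, 14), (3, 12), (3, 14), (4, 12), (4, 14), (5, 12), (5, 14), (6, 12), (6, 14), (7, 12), (7, 14)]
Unfold 4 (reflect across v@8): 32 holes -> [(0, 1), (0, 3), (0, 12), (0, 14), (1, 1), (1, 3), (1, 12), (1, 14), (2, 1), (2, 3), (2, 12), (2, 14), (3, 1), (3, 3), (3, 12), (3, 14), (4, 1), (4, 3), (4, 12), (4, 14), (5, 1), (5, 3), (5, 12), (5, 14), (6, 1), (6, 3), (6, 12), (6, 14), (7, 1), (7, 3), (7, 12), (7, 14)]

Answer: 32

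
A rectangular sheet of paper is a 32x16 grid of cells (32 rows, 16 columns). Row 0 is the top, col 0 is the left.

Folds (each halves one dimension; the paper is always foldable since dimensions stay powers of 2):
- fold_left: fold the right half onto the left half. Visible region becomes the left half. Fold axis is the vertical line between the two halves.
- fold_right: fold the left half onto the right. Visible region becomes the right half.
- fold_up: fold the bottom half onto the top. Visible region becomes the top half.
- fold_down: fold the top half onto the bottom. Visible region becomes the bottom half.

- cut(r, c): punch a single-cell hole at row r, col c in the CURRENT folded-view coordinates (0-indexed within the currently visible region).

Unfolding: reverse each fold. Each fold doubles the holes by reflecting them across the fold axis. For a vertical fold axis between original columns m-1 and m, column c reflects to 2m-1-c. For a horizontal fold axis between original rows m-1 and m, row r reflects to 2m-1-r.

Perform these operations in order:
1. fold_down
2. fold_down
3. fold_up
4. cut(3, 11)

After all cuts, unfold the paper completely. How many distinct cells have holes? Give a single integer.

Op 1 fold_down: fold axis h@16; visible region now rows[16,32) x cols[0,16) = 16x16
Op 2 fold_down: fold axis h@24; visible region now rows[24,32) x cols[0,16) = 8x16
Op 3 fold_up: fold axis h@28; visible region now rows[24,28) x cols[0,16) = 4x16
Op 4 cut(3, 11): punch at orig (27,11); cuts so far [(27, 11)]; region rows[24,28) x cols[0,16) = 4x16
Unfold 1 (reflect across h@28): 2 holes -> [(27, 11), (28, 11)]
Unfold 2 (reflect across h@24): 4 holes -> [(19, 11), (20, 11), (27, 11), (28, 11)]
Unfold 3 (reflect across h@16): 8 holes -> [(3, 11), (4, 11), (11, 11), (12, 11), (19, 11), (20, 11), (27, 11), (28, 11)]

Answer: 8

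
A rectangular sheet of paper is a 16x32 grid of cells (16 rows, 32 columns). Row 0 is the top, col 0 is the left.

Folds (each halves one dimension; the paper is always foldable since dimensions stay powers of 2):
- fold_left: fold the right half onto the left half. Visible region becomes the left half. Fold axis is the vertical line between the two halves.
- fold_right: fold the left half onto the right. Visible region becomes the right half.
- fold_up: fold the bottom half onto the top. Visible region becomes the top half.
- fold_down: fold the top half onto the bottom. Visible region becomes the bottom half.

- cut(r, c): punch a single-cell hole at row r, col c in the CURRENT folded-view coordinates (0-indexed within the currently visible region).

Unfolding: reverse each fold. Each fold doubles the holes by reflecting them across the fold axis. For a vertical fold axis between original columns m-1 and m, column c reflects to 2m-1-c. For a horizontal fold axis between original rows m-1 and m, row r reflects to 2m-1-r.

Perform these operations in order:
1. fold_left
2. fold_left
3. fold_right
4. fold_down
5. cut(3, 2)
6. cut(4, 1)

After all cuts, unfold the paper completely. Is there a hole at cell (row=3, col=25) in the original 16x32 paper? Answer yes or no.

Answer: no

Derivation:
Op 1 fold_left: fold axis v@16; visible region now rows[0,16) x cols[0,16) = 16x16
Op 2 fold_left: fold axis v@8; visible region now rows[0,16) x cols[0,8) = 16x8
Op 3 fold_right: fold axis v@4; visible region now rows[0,16) x cols[4,8) = 16x4
Op 4 fold_down: fold axis h@8; visible region now rows[8,16) x cols[4,8) = 8x4
Op 5 cut(3, 2): punch at orig (11,6); cuts so far [(11, 6)]; region rows[8,16) x cols[4,8) = 8x4
Op 6 cut(4, 1): punch at orig (12,5); cuts so far [(11, 6), (12, 5)]; region rows[8,16) x cols[4,8) = 8x4
Unfold 1 (reflect across h@8): 4 holes -> [(3, 5), (4, 6), (11, 6), (12, 5)]
Unfold 2 (reflect across v@4): 8 holes -> [(3, 2), (3, 5), (4, 1), (4, 6), (11, 1), (11, 6), (12, 2), (12, 5)]
Unfold 3 (reflect across v@8): 16 holes -> [(3, 2), (3, 5), (3, 10), (3, 13), (4, 1), (4, 6), (4, 9), (4, 14), (11, 1), (11, 6), (11, 9), (11, 14), (12, 2), (12, 5), (12, 10), (12, 13)]
Unfold 4 (reflect across v@16): 32 holes -> [(3, 2), (3, 5), (3, 10), (3, 13), (3, 18), (3, 21), (3, 26), (3, 29), (4, 1), (4, 6), (4, 9), (4, 14), (4, 17), (4, 22), (4, 25), (4, 30), (11, 1), (11, 6), (11, 9), (11, 14), (11, 17), (11, 22), (11, 25), (11, 30), (12, 2), (12, 5), (12, 10), (12, 13), (12, 18), (12, 21), (12, 26), (12, 29)]
Holes: [(3, 2), (3, 5), (3, 10), (3, 13), (3, 18), (3, 21), (3, 26), (3, 29), (4, 1), (4, 6), (4, 9), (4, 14), (4, 17), (4, 22), (4, 25), (4, 30), (11, 1), (11, 6), (11, 9), (11, 14), (11, 17), (11, 22), (11, 25), (11, 30), (12, 2), (12, 5), (12, 10), (12, 13), (12, 18), (12, 21), (12, 26), (12, 29)]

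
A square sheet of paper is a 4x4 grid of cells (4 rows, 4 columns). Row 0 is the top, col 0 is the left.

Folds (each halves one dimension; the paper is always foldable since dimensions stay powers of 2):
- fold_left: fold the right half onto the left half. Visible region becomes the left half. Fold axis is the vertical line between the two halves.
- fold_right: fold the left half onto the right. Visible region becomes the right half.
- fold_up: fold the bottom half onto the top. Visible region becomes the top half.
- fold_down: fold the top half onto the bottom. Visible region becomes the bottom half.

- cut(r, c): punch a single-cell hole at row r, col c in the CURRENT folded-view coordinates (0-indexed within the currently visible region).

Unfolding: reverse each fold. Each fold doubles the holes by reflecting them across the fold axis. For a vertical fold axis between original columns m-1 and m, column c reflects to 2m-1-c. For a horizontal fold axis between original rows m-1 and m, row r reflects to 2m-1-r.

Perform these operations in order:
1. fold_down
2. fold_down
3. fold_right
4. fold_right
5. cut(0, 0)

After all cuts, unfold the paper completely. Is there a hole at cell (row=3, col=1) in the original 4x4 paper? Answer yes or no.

Op 1 fold_down: fold axis h@2; visible region now rows[2,4) x cols[0,4) = 2x4
Op 2 fold_down: fold axis h@3; visible region now rows[3,4) x cols[0,4) = 1x4
Op 3 fold_right: fold axis v@2; visible region now rows[3,4) x cols[2,4) = 1x2
Op 4 fold_right: fold axis v@3; visible region now rows[3,4) x cols[3,4) = 1x1
Op 5 cut(0, 0): punch at orig (3,3); cuts so far [(3, 3)]; region rows[3,4) x cols[3,4) = 1x1
Unfold 1 (reflect across v@3): 2 holes -> [(3, 2), (3, 3)]
Unfold 2 (reflect across v@2): 4 holes -> [(3, 0), (3, 1), (3, 2), (3, 3)]
Unfold 3 (reflect across h@3): 8 holes -> [(2, 0), (2, 1), (2, 2), (2, 3), (3, 0), (3, 1), (3, 2), (3, 3)]
Unfold 4 (reflect across h@2): 16 holes -> [(0, 0), (0, 1), (0, 2), (0, 3), (1, 0), (1, 1), (1, 2), (1, 3), (2, 0), (2, 1), (2, 2), (2, 3), (3, 0), (3, 1), (3, 2), (3, 3)]
Holes: [(0, 0), (0, 1), (0, 2), (0, 3), (1, 0), (1, 1), (1, 2), (1, 3), (2, 0), (2, 1), (2, 2), (2, 3), (3, 0), (3, 1), (3, 2), (3, 3)]

Answer: yes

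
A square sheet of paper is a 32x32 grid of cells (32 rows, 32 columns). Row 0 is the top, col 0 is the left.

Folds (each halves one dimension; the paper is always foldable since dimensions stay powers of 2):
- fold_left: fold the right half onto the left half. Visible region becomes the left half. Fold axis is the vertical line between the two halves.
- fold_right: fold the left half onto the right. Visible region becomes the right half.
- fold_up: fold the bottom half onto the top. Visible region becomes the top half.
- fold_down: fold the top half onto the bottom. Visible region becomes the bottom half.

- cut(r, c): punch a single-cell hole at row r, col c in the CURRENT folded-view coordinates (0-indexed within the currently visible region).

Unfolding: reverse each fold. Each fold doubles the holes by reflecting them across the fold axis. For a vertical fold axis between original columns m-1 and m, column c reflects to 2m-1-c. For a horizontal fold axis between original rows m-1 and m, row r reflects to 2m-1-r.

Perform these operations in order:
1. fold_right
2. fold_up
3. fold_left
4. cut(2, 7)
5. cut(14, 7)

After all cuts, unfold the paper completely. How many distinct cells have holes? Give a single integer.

Op 1 fold_right: fold axis v@16; visible region now rows[0,32) x cols[16,32) = 32x16
Op 2 fold_up: fold axis h@16; visible region now rows[0,16) x cols[16,32) = 16x16
Op 3 fold_left: fold axis v@24; visible region now rows[0,16) x cols[16,24) = 16x8
Op 4 cut(2, 7): punch at orig (2,23); cuts so far [(2, 23)]; region rows[0,16) x cols[16,24) = 16x8
Op 5 cut(14, 7): punch at orig (14,23); cuts so far [(2, 23), (14, 23)]; region rows[0,16) x cols[16,24) = 16x8
Unfold 1 (reflect across v@24): 4 holes -> [(2, 23), (2, 24), (14, 23), (14, 24)]
Unfold 2 (reflect across h@16): 8 holes -> [(2, 23), (2, 24), (14, 23), (14, 24), (17, 23), (17, 24), (29, 23), (29, 24)]
Unfold 3 (reflect across v@16): 16 holes -> [(2, 7), (2, 8), (2, 23), (2, 24), (14, 7), (14, 8), (14, 23), (14, 24), (17, 7), (17, 8), (17, 23), (17, 24), (29, 7), (29, 8), (29, 23), (29, 24)]

Answer: 16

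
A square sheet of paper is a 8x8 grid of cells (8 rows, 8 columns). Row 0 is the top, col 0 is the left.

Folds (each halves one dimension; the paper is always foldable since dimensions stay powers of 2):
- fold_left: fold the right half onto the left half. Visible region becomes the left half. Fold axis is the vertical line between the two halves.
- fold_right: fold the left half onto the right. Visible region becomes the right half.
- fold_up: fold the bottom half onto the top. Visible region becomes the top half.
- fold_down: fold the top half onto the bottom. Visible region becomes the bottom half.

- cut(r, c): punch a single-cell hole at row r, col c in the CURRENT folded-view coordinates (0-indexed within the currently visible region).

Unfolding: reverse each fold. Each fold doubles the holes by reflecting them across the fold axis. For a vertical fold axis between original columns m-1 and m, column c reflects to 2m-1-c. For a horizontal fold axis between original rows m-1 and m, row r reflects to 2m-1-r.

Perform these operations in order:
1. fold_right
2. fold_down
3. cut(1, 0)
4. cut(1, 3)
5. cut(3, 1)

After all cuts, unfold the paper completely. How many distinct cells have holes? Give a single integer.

Op 1 fold_right: fold axis v@4; visible region now rows[0,8) x cols[4,8) = 8x4
Op 2 fold_down: fold axis h@4; visible region now rows[4,8) x cols[4,8) = 4x4
Op 3 cut(1, 0): punch at orig (5,4); cuts so far [(5, 4)]; region rows[4,8) x cols[4,8) = 4x4
Op 4 cut(1, 3): punch at orig (5,7); cuts so far [(5, 4), (5, 7)]; region rows[4,8) x cols[4,8) = 4x4
Op 5 cut(3, 1): punch at orig (7,5); cuts so far [(5, 4), (5, 7), (7, 5)]; region rows[4,8) x cols[4,8) = 4x4
Unfold 1 (reflect across h@4): 6 holes -> [(0, 5), (2, 4), (2, 7), (5, 4), (5, 7), (7, 5)]
Unfold 2 (reflect across v@4): 12 holes -> [(0, 2), (0, 5), (2, 0), (2, 3), (2, 4), (2, 7), (5, 0), (5, 3), (5, 4), (5, 7), (7, 2), (7, 5)]

Answer: 12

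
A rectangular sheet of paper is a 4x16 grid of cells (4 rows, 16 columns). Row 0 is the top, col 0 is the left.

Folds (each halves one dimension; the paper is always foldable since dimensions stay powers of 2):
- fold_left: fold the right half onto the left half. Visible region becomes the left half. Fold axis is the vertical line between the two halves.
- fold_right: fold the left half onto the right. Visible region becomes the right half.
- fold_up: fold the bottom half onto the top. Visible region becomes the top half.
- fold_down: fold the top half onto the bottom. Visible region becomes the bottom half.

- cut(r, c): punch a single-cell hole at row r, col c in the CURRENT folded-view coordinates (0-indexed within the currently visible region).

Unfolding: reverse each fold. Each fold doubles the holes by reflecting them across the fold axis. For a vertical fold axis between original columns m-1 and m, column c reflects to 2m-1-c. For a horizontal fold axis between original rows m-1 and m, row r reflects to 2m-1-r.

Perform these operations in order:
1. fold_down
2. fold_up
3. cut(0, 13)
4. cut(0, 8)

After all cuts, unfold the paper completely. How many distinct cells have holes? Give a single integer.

Answer: 8

Derivation:
Op 1 fold_down: fold axis h@2; visible region now rows[2,4) x cols[0,16) = 2x16
Op 2 fold_up: fold axis h@3; visible region now rows[2,3) x cols[0,16) = 1x16
Op 3 cut(0, 13): punch at orig (2,13); cuts so far [(2, 13)]; region rows[2,3) x cols[0,16) = 1x16
Op 4 cut(0, 8): punch at orig (2,8); cuts so far [(2, 8), (2, 13)]; region rows[2,3) x cols[0,16) = 1x16
Unfold 1 (reflect across h@3): 4 holes -> [(2, 8), (2, 13), (3, 8), (3, 13)]
Unfold 2 (reflect across h@2): 8 holes -> [(0, 8), (0, 13), (1, 8), (1, 13), (2, 8), (2, 13), (3, 8), (3, 13)]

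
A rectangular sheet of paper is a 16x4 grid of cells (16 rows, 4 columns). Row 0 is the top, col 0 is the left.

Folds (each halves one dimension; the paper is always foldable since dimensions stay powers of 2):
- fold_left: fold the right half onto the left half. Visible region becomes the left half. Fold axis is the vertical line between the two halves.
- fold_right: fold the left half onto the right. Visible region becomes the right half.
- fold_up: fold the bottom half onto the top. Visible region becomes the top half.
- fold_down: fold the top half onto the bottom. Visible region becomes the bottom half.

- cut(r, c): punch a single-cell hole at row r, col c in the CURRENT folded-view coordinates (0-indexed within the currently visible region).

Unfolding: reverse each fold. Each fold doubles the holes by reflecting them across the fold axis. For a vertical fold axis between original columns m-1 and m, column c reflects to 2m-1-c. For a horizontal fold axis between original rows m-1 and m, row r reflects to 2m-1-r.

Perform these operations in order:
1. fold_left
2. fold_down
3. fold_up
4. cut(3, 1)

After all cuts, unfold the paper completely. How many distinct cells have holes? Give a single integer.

Answer: 8

Derivation:
Op 1 fold_left: fold axis v@2; visible region now rows[0,16) x cols[0,2) = 16x2
Op 2 fold_down: fold axis h@8; visible region now rows[8,16) x cols[0,2) = 8x2
Op 3 fold_up: fold axis h@12; visible region now rows[8,12) x cols[0,2) = 4x2
Op 4 cut(3, 1): punch at orig (11,1); cuts so far [(11, 1)]; region rows[8,12) x cols[0,2) = 4x2
Unfold 1 (reflect across h@12): 2 holes -> [(11, 1), (12, 1)]
Unfold 2 (reflect across h@8): 4 holes -> [(3, 1), (4, 1), (11, 1), (12, 1)]
Unfold 3 (reflect across v@2): 8 holes -> [(3, 1), (3, 2), (4, 1), (4, 2), (11, 1), (11, 2), (12, 1), (12, 2)]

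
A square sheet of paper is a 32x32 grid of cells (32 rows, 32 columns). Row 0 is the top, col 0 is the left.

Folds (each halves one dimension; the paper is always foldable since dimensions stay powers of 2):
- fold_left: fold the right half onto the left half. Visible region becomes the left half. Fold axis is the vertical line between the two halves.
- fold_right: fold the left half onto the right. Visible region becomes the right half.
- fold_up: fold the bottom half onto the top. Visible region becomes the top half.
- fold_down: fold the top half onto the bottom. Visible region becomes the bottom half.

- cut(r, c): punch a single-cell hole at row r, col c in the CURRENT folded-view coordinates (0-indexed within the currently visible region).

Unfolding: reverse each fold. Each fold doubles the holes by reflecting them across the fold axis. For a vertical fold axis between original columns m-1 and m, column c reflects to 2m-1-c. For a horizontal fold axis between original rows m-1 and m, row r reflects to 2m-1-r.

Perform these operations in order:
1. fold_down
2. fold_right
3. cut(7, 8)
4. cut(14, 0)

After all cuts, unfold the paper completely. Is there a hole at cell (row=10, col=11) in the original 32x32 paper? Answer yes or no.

Answer: no

Derivation:
Op 1 fold_down: fold axis h@16; visible region now rows[16,32) x cols[0,32) = 16x32
Op 2 fold_right: fold axis v@16; visible region now rows[16,32) x cols[16,32) = 16x16
Op 3 cut(7, 8): punch at orig (23,24); cuts so far [(23, 24)]; region rows[16,32) x cols[16,32) = 16x16
Op 4 cut(14, 0): punch at orig (30,16); cuts so far [(23, 24), (30, 16)]; region rows[16,32) x cols[16,32) = 16x16
Unfold 1 (reflect across v@16): 4 holes -> [(23, 7), (23, 24), (30, 15), (30, 16)]
Unfold 2 (reflect across h@16): 8 holes -> [(1, 15), (1, 16), (8, 7), (8, 24), (23, 7), (23, 24), (30, 15), (30, 16)]
Holes: [(1, 15), (1, 16), (8, 7), (8, 24), (23, 7), (23, 24), (30, 15), (30, 16)]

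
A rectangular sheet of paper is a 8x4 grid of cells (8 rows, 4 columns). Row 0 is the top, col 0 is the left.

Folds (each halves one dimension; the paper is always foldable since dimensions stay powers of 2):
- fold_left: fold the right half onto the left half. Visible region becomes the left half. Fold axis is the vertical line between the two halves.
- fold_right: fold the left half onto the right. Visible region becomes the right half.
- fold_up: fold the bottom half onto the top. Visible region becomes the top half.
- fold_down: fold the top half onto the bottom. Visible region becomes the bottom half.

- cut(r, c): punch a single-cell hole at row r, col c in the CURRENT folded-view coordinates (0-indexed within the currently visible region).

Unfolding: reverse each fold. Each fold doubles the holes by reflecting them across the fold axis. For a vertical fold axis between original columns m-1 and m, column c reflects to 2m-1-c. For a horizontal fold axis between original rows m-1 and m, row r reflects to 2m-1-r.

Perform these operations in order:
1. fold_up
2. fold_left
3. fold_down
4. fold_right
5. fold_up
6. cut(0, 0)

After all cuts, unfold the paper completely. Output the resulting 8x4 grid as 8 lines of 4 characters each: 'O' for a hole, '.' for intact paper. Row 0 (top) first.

Answer: OOOO
OOOO
OOOO
OOOO
OOOO
OOOO
OOOO
OOOO

Derivation:
Op 1 fold_up: fold axis h@4; visible region now rows[0,4) x cols[0,4) = 4x4
Op 2 fold_left: fold axis v@2; visible region now rows[0,4) x cols[0,2) = 4x2
Op 3 fold_down: fold axis h@2; visible region now rows[2,4) x cols[0,2) = 2x2
Op 4 fold_right: fold axis v@1; visible region now rows[2,4) x cols[1,2) = 2x1
Op 5 fold_up: fold axis h@3; visible region now rows[2,3) x cols[1,2) = 1x1
Op 6 cut(0, 0): punch at orig (2,1); cuts so far [(2, 1)]; region rows[2,3) x cols[1,2) = 1x1
Unfold 1 (reflect across h@3): 2 holes -> [(2, 1), (3, 1)]
Unfold 2 (reflect across v@1): 4 holes -> [(2, 0), (2, 1), (3, 0), (3, 1)]
Unfold 3 (reflect across h@2): 8 holes -> [(0, 0), (0, 1), (1, 0), (1, 1), (2, 0), (2, 1), (3, 0), (3, 1)]
Unfold 4 (reflect across v@2): 16 holes -> [(0, 0), (0, 1), (0, 2), (0, 3), (1, 0), (1, 1), (1, 2), (1, 3), (2, 0), (2, 1), (2, 2), (2, 3), (3, 0), (3, 1), (3, 2), (3, 3)]
Unfold 5 (reflect across h@4): 32 holes -> [(0, 0), (0, 1), (0, 2), (0, 3), (1, 0), (1, 1), (1, 2), (1, 3), (2, 0), (2, 1), (2, 2), (2, 3), (3, 0), (3, 1), (3, 2), (3, 3), (4, 0), (4, 1), (4, 2), (4, 3), (5, 0), (5, 1), (5, 2), (5, 3), (6, 0), (6, 1), (6, 2), (6, 3), (7, 0), (7, 1), (7, 2), (7, 3)]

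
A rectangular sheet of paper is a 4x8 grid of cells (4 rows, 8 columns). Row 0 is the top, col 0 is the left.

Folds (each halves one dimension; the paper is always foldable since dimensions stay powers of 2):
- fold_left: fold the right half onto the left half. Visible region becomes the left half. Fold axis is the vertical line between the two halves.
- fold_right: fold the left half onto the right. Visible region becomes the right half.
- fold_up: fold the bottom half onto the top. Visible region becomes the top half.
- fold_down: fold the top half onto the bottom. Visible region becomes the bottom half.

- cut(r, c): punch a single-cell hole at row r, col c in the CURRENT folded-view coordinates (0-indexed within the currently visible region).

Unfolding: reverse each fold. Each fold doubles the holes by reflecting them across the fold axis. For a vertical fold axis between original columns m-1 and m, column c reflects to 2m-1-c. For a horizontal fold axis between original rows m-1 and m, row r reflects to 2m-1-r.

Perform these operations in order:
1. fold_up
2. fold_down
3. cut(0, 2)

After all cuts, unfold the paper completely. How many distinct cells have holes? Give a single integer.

Op 1 fold_up: fold axis h@2; visible region now rows[0,2) x cols[0,8) = 2x8
Op 2 fold_down: fold axis h@1; visible region now rows[1,2) x cols[0,8) = 1x8
Op 3 cut(0, 2): punch at orig (1,2); cuts so far [(1, 2)]; region rows[1,2) x cols[0,8) = 1x8
Unfold 1 (reflect across h@1): 2 holes -> [(0, 2), (1, 2)]
Unfold 2 (reflect across h@2): 4 holes -> [(0, 2), (1, 2), (2, 2), (3, 2)]

Answer: 4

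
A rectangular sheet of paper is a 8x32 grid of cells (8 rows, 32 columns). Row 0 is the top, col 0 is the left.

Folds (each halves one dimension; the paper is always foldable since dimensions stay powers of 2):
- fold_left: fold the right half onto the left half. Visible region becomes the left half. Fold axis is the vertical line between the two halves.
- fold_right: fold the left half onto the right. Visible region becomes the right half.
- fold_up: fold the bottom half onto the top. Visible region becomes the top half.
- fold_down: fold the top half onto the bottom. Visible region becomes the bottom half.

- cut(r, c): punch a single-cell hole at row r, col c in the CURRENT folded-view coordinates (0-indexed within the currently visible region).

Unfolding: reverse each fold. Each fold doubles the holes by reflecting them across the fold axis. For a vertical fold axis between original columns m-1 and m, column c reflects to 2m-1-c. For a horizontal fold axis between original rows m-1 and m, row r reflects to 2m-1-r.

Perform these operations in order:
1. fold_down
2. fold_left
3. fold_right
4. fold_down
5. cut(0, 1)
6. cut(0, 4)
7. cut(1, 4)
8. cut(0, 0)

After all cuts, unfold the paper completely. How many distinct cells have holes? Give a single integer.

Answer: 64

Derivation:
Op 1 fold_down: fold axis h@4; visible region now rows[4,8) x cols[0,32) = 4x32
Op 2 fold_left: fold axis v@16; visible region now rows[4,8) x cols[0,16) = 4x16
Op 3 fold_right: fold axis v@8; visible region now rows[4,8) x cols[8,16) = 4x8
Op 4 fold_down: fold axis h@6; visible region now rows[6,8) x cols[8,16) = 2x8
Op 5 cut(0, 1): punch at orig (6,9); cuts so far [(6, 9)]; region rows[6,8) x cols[8,16) = 2x8
Op 6 cut(0, 4): punch at orig (6,12); cuts so far [(6, 9), (6, 12)]; region rows[6,8) x cols[8,16) = 2x8
Op 7 cut(1, 4): punch at orig (7,12); cuts so far [(6, 9), (6, 12), (7, 12)]; region rows[6,8) x cols[8,16) = 2x8
Op 8 cut(0, 0): punch at orig (6,8); cuts so far [(6, 8), (6, 9), (6, 12), (7, 12)]; region rows[6,8) x cols[8,16) = 2x8
Unfold 1 (reflect across h@6): 8 holes -> [(4, 12), (5, 8), (5, 9), (5, 12), (6, 8), (6, 9), (6, 12), (7, 12)]
Unfold 2 (reflect across v@8): 16 holes -> [(4, 3), (4, 12), (5, 3), (5, 6), (5, 7), (5, 8), (5, 9), (5, 12), (6, 3), (6, 6), (6, 7), (6, 8), (6, 9), (6, 12), (7, 3), (7, 12)]
Unfold 3 (reflect across v@16): 32 holes -> [(4, 3), (4, 12), (4, 19), (4, 28), (5, 3), (5, 6), (5, 7), (5, 8), (5, 9), (5, 12), (5, 19), (5, 22), (5, 23), (5, 24), (5, 25), (5, 28), (6, 3), (6, 6), (6, 7), (6, 8), (6, 9), (6, 12), (6, 19), (6, 22), (6, 23), (6, 24), (6, 25), (6, 28), (7, 3), (7, 12), (7, 19), (7, 28)]
Unfold 4 (reflect across h@4): 64 holes -> [(0, 3), (0, 12), (0, 19), (0, 28), (1, 3), (1, 6), (1, 7), (1, 8), (1, 9), (1, 12), (1, 19), (1, 22), (1, 23), (1, 24), (1, 25), (1, 28), (2, 3), (2, 6), (2, 7), (2, 8), (2, 9), (2, 12), (2, 19), (2, 22), (2, 23), (2, 24), (2, 25), (2, 28), (3, 3), (3, 12), (3, 19), (3, 28), (4, 3), (4, 12), (4, 19), (4, 28), (5, 3), (5, 6), (5, 7), (5, 8), (5, 9), (5, 12), (5, 19), (5, 22), (5, 23), (5, 24), (5, 25), (5, 28), (6, 3), (6, 6), (6, 7), (6, 8), (6, 9), (6, 12), (6, 19), (6, 22), (6, 23), (6, 24), (6, 25), (6, 28), (7, 3), (7, 12), (7, 19), (7, 28)]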